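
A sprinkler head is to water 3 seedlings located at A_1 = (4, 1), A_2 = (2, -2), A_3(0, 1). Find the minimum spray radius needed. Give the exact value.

Side lengths²: A_1A_2² = 13, A_1A_3² = 16, A_2A_3² = 13.
Since A_1A_3² = 16 < 13 + 13 = 26, the triangle is acute, so the smallest enclosing circle is the circumcircle.
Circumcentre = (2, 1/6), r² = 169/36.
r = √(169/36) = 13/6.

13/6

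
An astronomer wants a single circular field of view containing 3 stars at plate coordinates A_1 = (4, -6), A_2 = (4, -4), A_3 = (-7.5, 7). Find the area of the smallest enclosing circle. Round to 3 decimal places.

Side lengths²: A_1A_2² = 4, A_1A_3² = 301.25, A_2A_3² = 253.25.
Since A_1A_3² = 301.25 ≥ 253.25 + 4 = 257.25, the angle opposite A_1A_3 is not acute, so the smallest enclosing circle has A_1A_3 as diameter.
Centre = midpoint of A_1A_3 = (-1.75, 0.5), r² = 301.25/4 = 75.3125.
Area = π·r² = π·75.3125 ≈ 236.601.

236.601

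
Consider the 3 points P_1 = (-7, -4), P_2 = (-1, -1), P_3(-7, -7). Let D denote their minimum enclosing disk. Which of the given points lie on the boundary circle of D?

Side lengths²: P_1P_2² = 45, P_1P_3² = 9, P_2P_3² = 72.
Since P_2P_3² = 72 ≥ 45 + 9 = 54, the angle opposite P_2P_3 is not acute, so the smallest enclosing circle has P_2P_3 as diameter.
Centre = midpoint of P_2P_3 = (-4, -4), r² = 72/4 = 18.
The points at distance exactly r from the centre are P_2, P_3 — 2 points.

P_2, P_3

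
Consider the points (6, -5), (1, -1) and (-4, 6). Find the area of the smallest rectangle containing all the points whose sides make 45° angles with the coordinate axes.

In coordinates u = x + y, v = x − y the rectangle is axis-aligned; the map (x,y)→(u,v) scales areas by 2.
u-values: 1, 0, 2; range = 2 − 0 = 2.
v-values: 11, 2, -10; range = 11 − (-10) = 21.
Area = (2 × 21) / 2 = 21.

21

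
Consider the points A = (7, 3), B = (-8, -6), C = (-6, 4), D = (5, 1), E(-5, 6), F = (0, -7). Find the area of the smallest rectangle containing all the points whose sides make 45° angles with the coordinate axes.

216

In coordinates u = x + y, v = x − y the rectangle is axis-aligned; the map (x,y)→(u,v) scales areas by 2.
u-values: 10, -14, -2, 6, 1, -7; range = 10 − (-14) = 24.
v-values: 4, -2, -10, 4, -11, 7; range = 7 − (-11) = 18.
Area = (24 × 18) / 2 = 216.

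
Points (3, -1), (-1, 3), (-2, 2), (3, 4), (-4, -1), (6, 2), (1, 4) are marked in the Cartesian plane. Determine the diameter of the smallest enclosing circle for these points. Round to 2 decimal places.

10.44

The minimum enclosing circle of a finite set is fixed by two of the points (as a diameter) or three (as a circumcircle).
The farthest pair is (-4, -1)–(6, 2) with squared distance 109. The circle on this segment as diameter has centre (1, 0.5) and r² = 109/4 = 27.25.
Check (3, -1): distance² to centre = 6.25 ≤ 27.25, so it lies inside.
All remaining points lie in this disk, and no smaller disk contains both endpoints, so this is the minimum enclosing circle.
Diameter = 2r = 2√(27.25) ≈ 10.44.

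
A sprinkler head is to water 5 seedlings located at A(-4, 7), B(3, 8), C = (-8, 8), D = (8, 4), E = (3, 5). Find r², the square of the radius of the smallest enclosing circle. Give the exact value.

68

A smallest enclosing disk is always determined by at most three of the input points on its boundary.
The farthest pair is C–D with squared distance 272. The circle on this segment as diameter has centre (0, 6) and r² = 272/4 = 68.
Check A: distance² to centre = 17 ≤ 68, so it lies inside.
All remaining points lie in this disk, and no smaller disk contains both endpoints, so this is the minimum enclosing circle.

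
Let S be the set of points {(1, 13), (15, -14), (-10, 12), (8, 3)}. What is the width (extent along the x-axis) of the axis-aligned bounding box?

25

max x = 15, min x = -10, so width = 25.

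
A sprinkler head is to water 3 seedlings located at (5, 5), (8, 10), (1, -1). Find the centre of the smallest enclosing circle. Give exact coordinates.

(4.5, 4.5)

Call the three points A, B, C in the order given.
Side lengths²: AB² = 34, AC² = 52, BC² = 170.
Since BC² = 170 ≥ 52 + 34 = 86, the angle opposite BC is not acute, so the smallest enclosing circle has BC as diameter.
Centre = midpoint of BC = (4.5, 4.5), r² = 170/4 = 42.5.
Centre = (4.5, 4.5).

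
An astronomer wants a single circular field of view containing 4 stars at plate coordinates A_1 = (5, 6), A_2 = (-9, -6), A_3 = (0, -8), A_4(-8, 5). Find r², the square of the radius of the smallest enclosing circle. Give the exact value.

85

The minimum enclosing circle of a finite set is fixed by two of the points (as a diameter) or three (as a circumcircle).
The farthest pair is A_1–A_2 with squared distance 340. The circle on this segment as diameter has centre (-2, 0) and r² = 340/4 = 85.
Check A_3: distance² to centre = 68 ≤ 85, so it lies inside.
All remaining points lie in this disk, and no smaller disk contains both endpoints, so this is the minimum enclosing circle.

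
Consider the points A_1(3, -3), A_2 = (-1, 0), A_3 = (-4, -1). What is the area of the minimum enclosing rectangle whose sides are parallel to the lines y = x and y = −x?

In coordinates u = x + y, v = x − y the rectangle is axis-aligned; the map (x,y)→(u,v) scales areas by 2.
u-values: 0, -1, -5; range = 0 − (-5) = 5.
v-values: 6, -1, -3; range = 6 − (-3) = 9.
Area = (5 × 9) / 2 = 22.5.

22.5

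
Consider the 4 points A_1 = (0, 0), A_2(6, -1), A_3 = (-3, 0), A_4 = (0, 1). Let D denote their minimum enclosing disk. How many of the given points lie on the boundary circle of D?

The minimum enclosing circle of a finite set is fixed by two of the points (as a diameter) or three (as a circumcircle).
The farthest pair is A_2–A_3 with squared distance 82. The circle on this segment as diameter has centre (1.5, -0.5) and r² = 82/4 = 20.5.
Check A_1: distance² to centre = 2.5 ≤ 20.5, so it lies inside.
All remaining points lie in this disk, and no smaller disk contains both endpoints, so this is the minimum enclosing circle.
The points at distance exactly r from the centre are A_2, A_3 — 2 points.

2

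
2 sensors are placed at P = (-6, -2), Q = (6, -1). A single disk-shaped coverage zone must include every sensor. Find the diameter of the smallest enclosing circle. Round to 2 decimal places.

12.04

The smallest circle enclosing two points has them as diameter endpoints.
Centre = midpoint = (0, -1.5); r² = |PQ|²/4 = 145/4 = 36.25.
Diameter = 2r = 2√(36.25) ≈ 12.04.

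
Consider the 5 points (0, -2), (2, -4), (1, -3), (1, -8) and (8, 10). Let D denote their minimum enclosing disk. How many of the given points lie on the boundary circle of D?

The minimum enclosing circle of a finite set is fixed by two of the points (as a diameter) or three (as a circumcircle).
The farthest pair is (1, -8)–(8, 10) with squared distance 373. The circle on this segment as diameter has centre (4.5, 1) and r² = 373/4 = 93.25.
Check (0, -2): distance² to centre = 29.25 ≤ 93.25, so it lies inside.
All remaining points lie in this disk, and no smaller disk contains both endpoints, so this is the minimum enclosing circle.
The points at distance exactly r from the centre are (1, -8), (8, 10) — 2 points.

2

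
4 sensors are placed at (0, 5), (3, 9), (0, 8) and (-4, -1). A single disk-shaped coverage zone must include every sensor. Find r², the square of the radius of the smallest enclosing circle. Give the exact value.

37.25

By Welzl's lemma the MEC is supported by two points (diametrically opposite) or three points (on a circumcircle).
The farthest pair is (3, 9)–(-4, -1) with squared distance 149. The circle on this segment as diameter has centre (-0.5, 4) and r² = 149/4 = 37.25.
Check (0, 5): distance² to centre = 1.25 ≤ 37.25, so it lies inside.
All remaining points lie in this disk, and no smaller disk contains both endpoints, so this is the minimum enclosing circle.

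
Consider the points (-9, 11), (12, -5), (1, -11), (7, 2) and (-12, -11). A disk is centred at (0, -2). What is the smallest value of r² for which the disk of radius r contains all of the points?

250

The required radius is the distance from (0, -2) to the farthest point.
Squared distances: 250, 153, 82, 65, 225.
Maximum is 250, attained at (-9, 11).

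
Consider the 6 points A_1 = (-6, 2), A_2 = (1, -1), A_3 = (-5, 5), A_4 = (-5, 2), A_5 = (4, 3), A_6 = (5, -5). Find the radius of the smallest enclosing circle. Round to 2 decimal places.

7.07

By Welzl's lemma the MEC is supported by two points (diametrically opposite) or three points (on a circumcircle).
The farthest pair is A_3–A_6 with squared distance 200. The circle on this segment as diameter has centre (0, 0) and r² = 200/4 = 50.
Check A_1: distance² to centre = 40 ≤ 50, so it lies inside.
All remaining points lie in this disk, and no smaller disk contains both endpoints, so this is the minimum enclosing circle.
r = √50 ≈ 7.07.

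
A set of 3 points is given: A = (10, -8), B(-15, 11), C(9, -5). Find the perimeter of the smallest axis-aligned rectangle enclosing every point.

Width = max x − min x = 10 − (-15) = 25.
Height = max y − min y = 11 − (-8) = 19.
Perimeter = 2(25 + 19) = 88.

88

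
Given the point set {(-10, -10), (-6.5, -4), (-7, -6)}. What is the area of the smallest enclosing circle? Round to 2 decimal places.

Call the three points A, B, C in the order given.
Side lengths²: AB² = 48.25, AC² = 25, BC² = 4.25.
Since AB² = 48.25 ≥ 25 + 4.25 = 29.25, the angle opposite AB is not acute, so the smallest enclosing circle has AB as diameter.
Centre = midpoint of AB = (-8.25, -7), r² = 48.25/4 = 12.0625.
Area = π·r² = π·12.0625 ≈ 37.90.

37.90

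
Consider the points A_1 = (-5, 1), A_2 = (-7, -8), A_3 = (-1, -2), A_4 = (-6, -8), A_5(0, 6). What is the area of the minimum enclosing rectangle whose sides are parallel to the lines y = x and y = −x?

In coordinates u = x + y, v = x − y the rectangle is axis-aligned; the map (x,y)→(u,v) scales areas by 2.
u-values: -4, -15, -3, -14, 6; range = 6 − (-15) = 21.
v-values: -6, 1, 1, 2, -6; range = 2 − (-6) = 8.
Area = (21 × 8) / 2 = 84.

84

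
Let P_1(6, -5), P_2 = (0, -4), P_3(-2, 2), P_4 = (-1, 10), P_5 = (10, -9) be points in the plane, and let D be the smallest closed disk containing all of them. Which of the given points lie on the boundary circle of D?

The minimum enclosing circle of a finite set is fixed by two of the points (as a diameter) or three (as a circumcircle).
The farthest pair is P_4–P_5 with squared distance 482. The circle on this segment as diameter has centre (4.5, 0.5) and r² = 482/4 = 120.5.
Check P_1: distance² to centre = 32.5 ≤ 120.5, so it lies inside.
All remaining points lie in this disk, and no smaller disk contains both endpoints, so this is the minimum enclosing circle.
The points at distance exactly r from the centre are P_4, P_5 — 2 points.

P_4, P_5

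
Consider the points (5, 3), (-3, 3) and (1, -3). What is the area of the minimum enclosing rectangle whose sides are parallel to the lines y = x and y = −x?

In coordinates u = x + y, v = x − y the rectangle is axis-aligned; the map (x,y)→(u,v) scales areas by 2.
u-values: 8, 0, -2; range = 8 − (-2) = 10.
v-values: 2, -6, 4; range = 4 − (-6) = 10.
Area = (10 × 10) / 2 = 50.

50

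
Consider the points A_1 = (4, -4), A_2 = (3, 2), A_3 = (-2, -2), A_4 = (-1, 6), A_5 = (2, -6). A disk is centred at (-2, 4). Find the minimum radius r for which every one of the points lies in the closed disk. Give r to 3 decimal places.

10.770

The required radius is the distance from (-2, 4) to the farthest point.
Squared distances: 100, 29, 36, 5, 116.
Maximum is 116, attained at A_5.
r = √116 ≈ 10.770.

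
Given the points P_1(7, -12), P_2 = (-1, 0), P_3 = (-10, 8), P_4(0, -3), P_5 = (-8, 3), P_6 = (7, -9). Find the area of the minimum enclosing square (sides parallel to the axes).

400

The bounding box has width 17 and height 20.
An axis-aligned square enclosing the set must have side ≥ max(width, height).
So the minimum side is max(17, 20) = 20.
Area = 20² = 400.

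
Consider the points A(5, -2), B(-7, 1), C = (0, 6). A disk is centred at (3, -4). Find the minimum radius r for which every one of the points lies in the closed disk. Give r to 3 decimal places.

11.180

The required radius is the distance from (3, -4) to the farthest point.
Squared distances: 8, 125, 109.
Maximum is 125, attained at B.
r = √125 ≈ 11.180.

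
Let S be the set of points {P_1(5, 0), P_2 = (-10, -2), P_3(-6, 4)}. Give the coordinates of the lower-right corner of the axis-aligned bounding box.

(5, -2)

x-range [-10, 5], y-range [-2, 4].
The lower-right corner is (5, -2).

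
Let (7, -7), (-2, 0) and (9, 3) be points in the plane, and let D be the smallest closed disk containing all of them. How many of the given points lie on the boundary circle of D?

Call the three points A, B, C in the order given.
Side lengths²: AB² = 130, AC² = 104, BC² = 130.
Since BC² = 130 < 130 + 104 = 234, the triangle is acute, so the smallest enclosing circle is the circumcircle.
Circumcentre = (4.25, -1.25), r² = 40.625.
The points at distance exactly r from the centre are (7, -7), (-2, 0), (9, 3) — 3 points.

3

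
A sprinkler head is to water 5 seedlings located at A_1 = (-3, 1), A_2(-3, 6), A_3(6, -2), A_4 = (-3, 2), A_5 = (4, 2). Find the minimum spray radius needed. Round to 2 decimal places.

6.02

A smallest enclosing disk is always determined by at most three of the input points on its boundary.
The farthest pair is A_2–A_3 with squared distance 145. The circle on this segment as diameter has centre (1.5, 2) and r² = 145/4 = 36.25.
Check A_1: distance² to centre = 21.25 ≤ 36.25, so it lies inside.
All remaining points lie in this disk, and no smaller disk contains both endpoints, so this is the minimum enclosing circle.
r = √(36.25) ≈ 6.02.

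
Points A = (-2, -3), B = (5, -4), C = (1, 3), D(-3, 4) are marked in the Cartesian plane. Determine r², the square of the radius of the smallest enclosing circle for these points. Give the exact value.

32

A smallest enclosing disk is always determined by at most three of the input points on its boundary.
The farthest pair is B–D with squared distance 128. The circle on this segment as diameter has centre (1, 0) and r² = 128/4 = 32.
Check A: distance² to centre = 18 ≤ 32, so it lies inside.
All remaining points lie in this disk, and no smaller disk contains both endpoints, so this is the minimum enclosing circle.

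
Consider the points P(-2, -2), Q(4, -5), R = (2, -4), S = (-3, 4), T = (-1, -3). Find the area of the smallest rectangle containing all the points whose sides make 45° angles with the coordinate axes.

40

In coordinates u = x + y, v = x − y the rectangle is axis-aligned; the map (x,y)→(u,v) scales areas by 2.
u-values: -4, -1, -2, 1, -4; range = 1 − (-4) = 5.
v-values: 0, 9, 6, -7, 2; range = 9 − (-7) = 16.
Area = (5 × 16) / 2 = 40.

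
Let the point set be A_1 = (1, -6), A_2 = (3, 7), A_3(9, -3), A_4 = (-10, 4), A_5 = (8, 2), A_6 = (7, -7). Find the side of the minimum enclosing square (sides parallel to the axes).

The bounding box has width 19 and height 14.
An axis-aligned square enclosing the set must have side ≥ max(width, height).
So the minimum side is max(19, 14) = 19.

19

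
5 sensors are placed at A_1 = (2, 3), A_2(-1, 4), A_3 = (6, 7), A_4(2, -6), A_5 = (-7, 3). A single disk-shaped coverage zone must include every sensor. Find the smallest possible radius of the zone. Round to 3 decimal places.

7.695

The minimum enclosing circle of a finite set is fixed by two of the points (as a diameter) or three (as a circumcircle).
The minimum enclosing circle is determined by three boundary points: A_3, A_4, A_5.
Their circumcentre is (19/34, 53/34) with r² = 34225/578.
The farthest remaining point A_2 is at distance² 4849/578 ≤ 34225/578.
r = √(34225/578) ≈ 7.695.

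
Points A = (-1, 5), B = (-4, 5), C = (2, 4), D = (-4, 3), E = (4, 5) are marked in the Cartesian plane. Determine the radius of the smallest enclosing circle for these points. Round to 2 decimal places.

4.12

The farthest pair is D–E with squared distance 68. The circle on this segment as diameter has centre (0, 4) and r² = 68/4 = 17.
Check A: distance² to centre = 2 ≤ 17, so it lies inside.
All remaining points lie in this disk, and no smaller disk contains both endpoints, so this is the minimum enclosing circle.
r = √17 ≈ 4.12.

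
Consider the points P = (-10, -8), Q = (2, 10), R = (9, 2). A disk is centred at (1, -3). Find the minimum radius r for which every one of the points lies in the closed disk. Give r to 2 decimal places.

13.04

The required radius is the distance from (1, -3) to the farthest point.
Squared distances: 146, 170, 89.
Maximum is 170, attained at Q.
r = √170 ≈ 13.04.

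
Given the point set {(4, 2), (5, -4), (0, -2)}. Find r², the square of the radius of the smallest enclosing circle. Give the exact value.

1073/98

Call the three points A, B, C in the order given.
Side lengths²: AB² = 37, AC² = 32, BC² = 29.
Since AB² = 37 < 32 + 29 = 61, the triangle is acute, so the smallest enclosing circle is the circumcircle.
Circumcentre = (45/14, -17/14), r² = 1073/98.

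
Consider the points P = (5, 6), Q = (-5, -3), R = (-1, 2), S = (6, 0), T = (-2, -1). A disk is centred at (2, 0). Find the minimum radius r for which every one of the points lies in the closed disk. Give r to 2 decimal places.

The required radius is the distance from (2, 0) to the farthest point.
Squared distances: 45, 58, 13, 16, 17.
Maximum is 58, attained at Q.
r = √58 ≈ 7.62.

7.62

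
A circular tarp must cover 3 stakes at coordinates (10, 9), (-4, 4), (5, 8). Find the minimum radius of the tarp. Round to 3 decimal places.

Call the three points A, B, C in the order given.
Side lengths²: AB² = 221, AC² = 26, BC² = 97.
Since AB² = 221 ≥ 97 + 26 = 123, the angle opposite AB is not acute, so the smallest enclosing circle has AB as diameter.
Centre = midpoint of AB = (3, 6.5), r² = 221/4 = 55.25.
r = √(55.25) ≈ 7.433.

7.433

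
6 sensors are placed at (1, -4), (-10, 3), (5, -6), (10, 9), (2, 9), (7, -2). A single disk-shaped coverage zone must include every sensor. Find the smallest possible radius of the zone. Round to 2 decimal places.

10.69

A smallest enclosing disk is always determined by at most three of the input points on its boundary.
The minimum enclosing circle is determined by three boundary points: (-10, 3), (5, -6), (10, 9).
Their circumcentre is (2/3, 34/9) with r² = 9265/81.
The farthest remaining point (7, -2) is at distance² 5953/81 ≤ 9265/81.
r = √(9265/81) ≈ 10.69.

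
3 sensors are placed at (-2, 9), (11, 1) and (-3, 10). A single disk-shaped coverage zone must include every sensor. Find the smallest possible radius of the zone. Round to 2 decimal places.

Call the three points A, B, C in the order given.
Side lengths²: AB² = 233, AC² = 2, BC² = 277.
Since BC² = 277 ≥ 233 + 2 = 235, the angle opposite BC is not acute, so the smallest enclosing circle has BC as diameter.
Centre = midpoint of BC = (4, 5.5), r² = 277/4 = 69.25.
r = √(69.25) ≈ 8.32.

8.32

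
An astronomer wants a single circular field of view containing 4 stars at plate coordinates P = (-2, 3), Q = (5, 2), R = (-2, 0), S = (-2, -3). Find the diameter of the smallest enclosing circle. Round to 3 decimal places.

The minimum enclosing circle is determined by three boundary points: P, Q, S.
Their circumcentre is (8/7, 0) with r² = 925/49.
The farthest remaining point R is at distance² 484/49 ≤ 925/49.
Diameter = 2r = 2√(925/49) ≈ 8.690.

8.690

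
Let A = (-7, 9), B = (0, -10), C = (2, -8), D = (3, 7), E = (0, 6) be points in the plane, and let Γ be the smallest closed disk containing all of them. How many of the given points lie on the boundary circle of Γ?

2

The farthest pair is A–B with squared distance 410. The circle on this segment as diameter has centre (-3.5, -0.5) and r² = 410/4 = 102.5.
Check C: distance² to centre = 86.5 ≤ 102.5, so it lies inside.
All remaining points lie in this disk, and no smaller disk contains both endpoints, so this is the minimum enclosing circle.
The points at distance exactly r from the centre are A, B — 2 points.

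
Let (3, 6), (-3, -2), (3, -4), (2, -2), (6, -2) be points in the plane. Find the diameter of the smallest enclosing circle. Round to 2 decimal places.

The minimum enclosing circle of a finite set is fixed by two of the points (as a diameter) or three (as a circumcircle).
The minimum enclosing circle is determined by three boundary points: (3, 6), (-3, -2), (6, -2).
Their circumcentre is (1.5, 0.875) with r² = 28.515625.
The farthest remaining point (3, -4) is at distance² 26.015625 ≤ 28.515625.
Diameter = 2r = 2√(28.515625) ≈ 10.68.

10.68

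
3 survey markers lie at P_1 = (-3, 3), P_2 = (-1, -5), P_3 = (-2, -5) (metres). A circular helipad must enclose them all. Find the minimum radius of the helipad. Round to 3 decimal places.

4.123

Side lengths²: P_1P_2² = 68, P_1P_3² = 65, P_2P_3² = 1.
Since P_1P_2² = 68 ≥ 65 + 1 = 66, the angle opposite P_1P_2 is not acute, so the smallest enclosing circle has P_1P_2 as diameter.
Centre = midpoint of P_1P_2 = (-2, -1), r² = 68/4 = 17.
r = √17 ≈ 4.123.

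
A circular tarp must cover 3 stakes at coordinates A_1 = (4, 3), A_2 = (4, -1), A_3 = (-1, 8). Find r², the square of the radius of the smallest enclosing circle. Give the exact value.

26.5

Side lengths²: A_1A_2² = 16, A_1A_3² = 50, A_2A_3² = 106.
Since A_2A_3² = 106 ≥ 50 + 16 = 66, the angle opposite A_2A_3 is not acute, so the smallest enclosing circle has A_2A_3 as diameter.
Centre = midpoint of A_2A_3 = (1.5, 3.5), r² = 106/4 = 26.5.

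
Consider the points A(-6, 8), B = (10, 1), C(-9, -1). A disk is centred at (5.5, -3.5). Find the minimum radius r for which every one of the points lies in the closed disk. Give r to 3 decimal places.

The required radius is the distance from (5.5, -3.5) to the farthest point.
Squared distances: 264.5, 40.5, 216.5.
Maximum is 264.5, attained at A.
r = √(264.5) ≈ 16.263.

16.263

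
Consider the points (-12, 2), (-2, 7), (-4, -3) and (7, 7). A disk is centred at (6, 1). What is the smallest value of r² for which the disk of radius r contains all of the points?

The required radius is the distance from (6, 1) to the farthest point.
Squared distances: 325, 100, 116, 37.
Maximum is 325, attained at (-12, 2).

325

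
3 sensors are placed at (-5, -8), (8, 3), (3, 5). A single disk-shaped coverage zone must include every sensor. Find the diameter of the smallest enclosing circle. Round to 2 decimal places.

Call the three points A, B, C in the order given.
Side lengths²: AB² = 290, AC² = 233, BC² = 29.
Since AB² = 290 ≥ 233 + 29 = 262, the angle opposite AB is not acute, so the smallest enclosing circle has AB as diameter.
Centre = midpoint of AB = (1.5, -2.5), r² = 290/4 = 72.5.
Diameter = 2r = 2√(72.5) ≈ 17.03.

17.03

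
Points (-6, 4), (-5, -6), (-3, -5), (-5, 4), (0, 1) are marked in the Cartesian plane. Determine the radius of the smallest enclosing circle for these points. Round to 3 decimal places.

By Welzl's lemma the MEC is supported by two points (diametrically opposite) or three points (on a circumcircle).
The minimum enclosing circle is determined by three boundary points: (-6, 4), (-5, -6), (0, 1).
Their circumcentre is (-179/38, -35/38) with r² = 18685/722.
The farthest remaining point (-5, 4) is at distance² 17545/722 ≤ 18685/722.
r = √(18685/722) ≈ 5.087.

5.087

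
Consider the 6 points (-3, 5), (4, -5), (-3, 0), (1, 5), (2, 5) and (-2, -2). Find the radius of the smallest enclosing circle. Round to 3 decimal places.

6.103

A smallest enclosing disk is always determined by at most three of the input points on its boundary.
The farthest pair is (-3, 5)–(4, -5) with squared distance 149. The circle on this segment as diameter has centre (0.5, 0) and r² = 149/4 = 37.25.
Check (-3, 0): distance² to centre = 12.25 ≤ 37.25, so it lies inside.
All remaining points lie in this disk, and no smaller disk contains both endpoints, so this is the minimum enclosing circle.
r = √(37.25) ≈ 6.103.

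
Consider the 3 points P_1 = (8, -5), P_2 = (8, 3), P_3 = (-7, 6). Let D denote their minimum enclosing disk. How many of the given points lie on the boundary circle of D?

2

Side lengths²: P_1P_2² = 64, P_1P_3² = 346, P_2P_3² = 234.
Since P_1P_3² = 346 ≥ 234 + 64 = 298, the angle opposite P_1P_3 is not acute, so the smallest enclosing circle has P_1P_3 as diameter.
Centre = midpoint of P_1P_3 = (0.5, 0.5), r² = 346/4 = 86.5.
The points at distance exactly r from the centre are P_1, P_3 — 2 points.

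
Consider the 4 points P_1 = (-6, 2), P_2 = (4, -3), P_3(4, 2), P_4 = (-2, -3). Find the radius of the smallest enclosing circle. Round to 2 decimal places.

The minimum enclosing circle of a finite set is fixed by two of the points (as a diameter) or three (as a circumcircle).
The farthest pair is P_1–P_2 with squared distance 125. The circle on this segment as diameter has centre (-1, -0.5) and r² = 125/4 = 31.25.
Check P_3: distance² to centre = 31.25 ≤ 31.25, so it lies inside.
All remaining points lie in this disk, and no smaller disk contains both endpoints, so this is the minimum enclosing circle.
r = √(31.25) ≈ 5.59.

5.59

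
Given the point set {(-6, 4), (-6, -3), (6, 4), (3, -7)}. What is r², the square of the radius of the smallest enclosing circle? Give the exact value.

6565/121

The minimum enclosing circle is determined by three boundary points: (-6, 4), (6, 4), (3, -7).
Their circumcentre is (0, -3/11) with r² = 6565/121.
The farthest remaining point (-6, -3) is at distance² 5256/121 ≤ 6565/121.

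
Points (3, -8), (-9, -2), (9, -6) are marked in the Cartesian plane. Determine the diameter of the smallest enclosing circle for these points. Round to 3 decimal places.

Call the three points A, B, C in the order given.
Side lengths²: AB² = 180, AC² = 40, BC² = 340.
Since BC² = 340 ≥ 180 + 40 = 220, the angle opposite BC is not acute, so the smallest enclosing circle has BC as diameter.
Centre = midpoint of BC = (0, -4), r² = 340/4 = 85.
Diameter = 2r = 2√85 ≈ 18.439.

18.439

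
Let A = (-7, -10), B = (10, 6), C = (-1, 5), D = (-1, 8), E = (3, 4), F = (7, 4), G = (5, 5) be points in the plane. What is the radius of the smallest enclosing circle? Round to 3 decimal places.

11.673

The farthest pair is A–B with squared distance 545. The circle on this segment as diameter has centre (1.5, -2) and r² = 545/4 = 136.25.
Check C: distance² to centre = 55.25 ≤ 136.25, so it lies inside.
All remaining points lie in this disk, and no smaller disk contains both endpoints, so this is the minimum enclosing circle.
r = √(136.25) ≈ 11.673.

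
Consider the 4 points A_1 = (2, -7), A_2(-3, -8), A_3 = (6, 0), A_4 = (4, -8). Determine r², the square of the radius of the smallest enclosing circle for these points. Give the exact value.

By Welzl's lemma the MEC is supported by two points (diametrically opposite) or three points (on a circumcircle).
The farthest pair is A_2–A_3 with squared distance 145. The circle on this segment as diameter has centre (1.5, -4) and r² = 145/4 = 36.25.
Check A_1: distance² to centre = 9.25 ≤ 36.25, so it lies inside.
All remaining points lie in this disk, and no smaller disk contains both endpoints, so this is the minimum enclosing circle.

36.25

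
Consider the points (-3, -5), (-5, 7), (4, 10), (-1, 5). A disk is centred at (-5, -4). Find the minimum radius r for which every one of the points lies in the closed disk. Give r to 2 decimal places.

16.64

The required radius is the distance from (-5, -4) to the farthest point.
Squared distances: 5, 121, 277, 97.
Maximum is 277, attained at (4, 10).
r = √277 ≈ 16.64.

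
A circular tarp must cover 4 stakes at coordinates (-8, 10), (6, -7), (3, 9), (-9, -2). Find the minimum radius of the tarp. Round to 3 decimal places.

The minimum enclosing circle of a finite set is fixed by two of the points (as a diameter) or three (as a circumcircle).
The farthest pair is (-8, 10)–(6, -7) with squared distance 485. The circle on this segment as diameter has centre (-1, 1.5) and r² = 485/4 = 121.25.
Check (3, 9): distance² to centre = 72.25 ≤ 121.25, so it lies inside.
All remaining points lie in this disk, and no smaller disk contains both endpoints, so this is the minimum enclosing circle.
r = √(121.25) ≈ 11.011.

11.011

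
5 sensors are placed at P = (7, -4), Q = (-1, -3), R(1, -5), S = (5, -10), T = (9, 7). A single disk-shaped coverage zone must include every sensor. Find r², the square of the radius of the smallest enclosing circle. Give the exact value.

By Welzl's lemma the MEC is supported by two points (diametrically opposite) or three points (on a circumcircle).
The farthest pair is S–T with squared distance 305. The circle on this segment as diameter has centre (7, -1.5) and r² = 305/4 = 76.25.
Check P: distance² to centre = 6.25 ≤ 76.25, so it lies inside.
All remaining points lie in this disk, and no smaller disk contains both endpoints, so this is the minimum enclosing circle.

76.25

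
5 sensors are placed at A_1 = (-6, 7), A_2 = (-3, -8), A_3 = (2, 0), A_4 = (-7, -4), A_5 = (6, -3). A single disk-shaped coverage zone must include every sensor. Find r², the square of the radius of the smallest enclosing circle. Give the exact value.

By Welzl's lemma the MEC is supported by two points (diametrically opposite) or three points (on a circumcircle).
The minimum enclosing circle is determined by three boundary points: A_1, A_2, A_5.
Their circumcentre is (-1.6, 0.08) with r² = 67.2464.
The farthest remaining point A_4 is at distance² 45.8064 ≤ 67.2464.

67.2464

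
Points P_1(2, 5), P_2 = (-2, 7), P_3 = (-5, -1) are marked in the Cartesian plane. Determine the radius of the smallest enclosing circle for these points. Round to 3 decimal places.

4.635

Side lengths²: P_1P_2² = 20, P_1P_3² = 85, P_2P_3² = 73.
Since P_1P_3² = 85 < 73 + 20 = 93, the triangle is acute, so the smallest enclosing circle is the circumcircle.
Circumcentre = (-69/38, 45/19), r² = 31025/1444.
r = √(31025/1444) ≈ 4.635.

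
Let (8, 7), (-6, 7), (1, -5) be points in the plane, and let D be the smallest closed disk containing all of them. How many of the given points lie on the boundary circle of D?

Call the three points A, B, C in the order given.
Side lengths²: AB² = 196, AC² = 193, BC² = 193.
Since AB² = 196 < 193 + 193 = 386, the triangle is acute, so the smallest enclosing circle is the circumcircle.
Circumcentre = (1, 73/24), r² = 37249/576.
The points at distance exactly r from the centre are (8, 7), (-6, 7), (1, -5) — 3 points.

3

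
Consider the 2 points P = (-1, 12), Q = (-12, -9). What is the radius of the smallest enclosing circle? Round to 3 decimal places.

The smallest circle enclosing two points has them as diameter endpoints.
Centre = midpoint = (-6.5, 1.5); r² = |PQ|²/4 = 562/4 = 140.5.
r = √(140.5) ≈ 11.853.

11.853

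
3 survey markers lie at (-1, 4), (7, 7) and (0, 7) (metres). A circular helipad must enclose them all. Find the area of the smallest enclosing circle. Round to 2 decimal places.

57.33

Call the three points A, B, C in the order given.
Side lengths²: AB² = 73, AC² = 10, BC² = 49.
Since AB² = 73 ≥ 49 + 10 = 59, the angle opposite AB is not acute, so the smallest enclosing circle has AB as diameter.
Centre = midpoint of AB = (3, 5.5), r² = 73/4 = 18.25.
Area = π·r² = π·18.25 ≈ 57.33.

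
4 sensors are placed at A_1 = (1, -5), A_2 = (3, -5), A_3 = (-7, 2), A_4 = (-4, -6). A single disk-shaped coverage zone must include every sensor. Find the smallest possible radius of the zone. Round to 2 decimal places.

The minimum enclosing circle of a finite set is fixed by two of the points (as a diameter) or three (as a circumcircle).
The farthest pair is A_2–A_3 with squared distance 149. The circle on this segment as diameter has centre (-2, -1.5) and r² = 149/4 = 37.25.
Check A_1: distance² to centre = 21.25 ≤ 37.25, so it lies inside.
All remaining points lie in this disk, and no smaller disk contains both endpoints, so this is the minimum enclosing circle.
r = √(37.25) ≈ 6.10.

6.10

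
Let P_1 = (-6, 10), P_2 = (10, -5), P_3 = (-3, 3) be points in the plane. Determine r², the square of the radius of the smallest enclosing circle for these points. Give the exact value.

120.25

Side lengths²: P_1P_2² = 481, P_1P_3² = 58, P_2P_3² = 233.
Since P_1P_2² = 481 ≥ 233 + 58 = 291, the angle opposite P_1P_2 is not acute, so the smallest enclosing circle has P_1P_2 as diameter.
Centre = midpoint of P_1P_2 = (2, 2.5), r² = 481/4 = 120.25.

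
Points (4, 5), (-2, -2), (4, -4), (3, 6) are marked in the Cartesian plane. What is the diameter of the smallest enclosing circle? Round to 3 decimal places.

By Welzl's lemma the MEC is supported by two points (diametrically opposite) or three points (on a circumcircle).
The minimum enclosing circle is determined by three boundary points: (-2, -2), (4, -4), (3, 6).
Their circumcentre is (133/58, 51/58) with r² = 44945/1682.
The farthest remaining point (4, 5) is at distance² 33461/1682 ≤ 44945/1682.
Diameter = 2r = 2√(44945/1682) ≈ 10.339.

10.339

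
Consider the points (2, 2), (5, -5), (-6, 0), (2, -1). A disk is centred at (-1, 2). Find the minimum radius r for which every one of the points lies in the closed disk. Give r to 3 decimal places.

9.220

The required radius is the distance from (-1, 2) to the farthest point.
Squared distances: 9, 85, 29, 18.
Maximum is 85, attained at (5, -5).
r = √85 ≈ 9.220.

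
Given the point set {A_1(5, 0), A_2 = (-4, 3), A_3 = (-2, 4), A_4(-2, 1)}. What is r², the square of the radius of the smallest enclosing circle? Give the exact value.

The minimum enclosing circle of a finite set is fixed by two of the points (as a diameter) or three (as a circumcircle).
The farthest pair is A_1–A_2 with squared distance 90. The circle on this segment as diameter has centre (0.5, 1.5) and r² = 90/4 = 22.5.
Check A_3: distance² to centre = 12.5 ≤ 22.5, so it lies inside.
All remaining points lie in this disk, and no smaller disk contains both endpoints, so this is the minimum enclosing circle.

22.5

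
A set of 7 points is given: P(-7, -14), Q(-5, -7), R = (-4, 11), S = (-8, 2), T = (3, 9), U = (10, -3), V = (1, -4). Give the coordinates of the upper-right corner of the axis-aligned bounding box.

(10, 11)

x-range [-8, 10], y-range [-14, 11].
The upper-right corner is (10, 11).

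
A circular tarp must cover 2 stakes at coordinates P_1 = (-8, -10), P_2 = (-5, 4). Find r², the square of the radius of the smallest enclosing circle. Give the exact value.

The smallest circle enclosing two points has them as diameter endpoints.
Centre = midpoint = (-6.5, -3); r² = |P_1P_2|²/4 = 205/4 = 51.25.

51.25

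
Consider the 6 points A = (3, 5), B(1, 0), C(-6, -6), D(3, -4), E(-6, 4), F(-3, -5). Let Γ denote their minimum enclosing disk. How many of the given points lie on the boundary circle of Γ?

2

The minimum enclosing circle of a finite set is fixed by two of the points (as a diameter) or three (as a circumcircle).
The farthest pair is A–C with squared distance 202. The circle on this segment as diameter has centre (-1.5, -0.5) and r² = 202/4 = 50.5.
Check B: distance² to centre = 6.5 ≤ 50.5, so it lies inside.
All remaining points lie in this disk, and no smaller disk contains both endpoints, so this is the minimum enclosing circle.
The points at distance exactly r from the centre are A, C — 2 points.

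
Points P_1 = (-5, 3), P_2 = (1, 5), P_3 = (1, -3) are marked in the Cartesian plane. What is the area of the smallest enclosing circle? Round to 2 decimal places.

Side lengths²: P_1P_2² = 40, P_1P_3² = 72, P_2P_3² = 64.
Since P_1P_3² = 72 < 64 + 40 = 104, the triangle is acute, so the smallest enclosing circle is the circumcircle.
Circumcentre = (-1, 1), r² = 20.
Area = π·r² = π·20 ≈ 62.83.

62.83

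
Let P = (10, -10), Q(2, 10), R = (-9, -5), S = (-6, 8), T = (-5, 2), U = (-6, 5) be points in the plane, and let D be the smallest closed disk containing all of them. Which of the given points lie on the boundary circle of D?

The farthest pair is P–S with squared distance 580. The circle on this segment as diameter has centre (2, -1) and r² = 580/4 = 145.
Check Q: distance² to centre = 121 ≤ 145, so it lies inside.
All remaining points lie in this disk, and no smaller disk contains both endpoints, so this is the minimum enclosing circle.
The points at distance exactly r from the centre are P, S — 2 points.

P, S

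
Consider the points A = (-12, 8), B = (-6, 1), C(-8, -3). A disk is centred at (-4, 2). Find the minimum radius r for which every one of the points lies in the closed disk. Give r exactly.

The required radius is the distance from (-4, 2) to the farthest point.
Squared distances: 100, 5, 41.
Maximum is 100, attained at A.
r = √100 = 10.

10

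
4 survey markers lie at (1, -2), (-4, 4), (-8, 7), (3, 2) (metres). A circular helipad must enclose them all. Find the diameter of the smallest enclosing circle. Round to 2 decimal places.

The minimum enclosing circle of a finite set is fixed by two of the points (as a diameter) or three (as a circumcircle).
The minimum enclosing circle is determined by three boundary points: (1, -2), (-8, 7), (3, 2).
Their circumcentre is (-10/3, 8/3) with r² = 365/9.
The farthest remaining point (-4, 4) is at distance² 20/9 ≤ 365/9.
Diameter = 2r = 2√(365/9) ≈ 12.74.

12.74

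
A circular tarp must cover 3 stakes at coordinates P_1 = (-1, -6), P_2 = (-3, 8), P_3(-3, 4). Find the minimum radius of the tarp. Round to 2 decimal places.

7.07

Side lengths²: P_1P_2² = 200, P_1P_3² = 104, P_2P_3² = 16.
Since P_1P_2² = 200 ≥ 104 + 16 = 120, the angle opposite P_1P_2 is not acute, so the smallest enclosing circle has P_1P_2 as diameter.
Centre = midpoint of P_1P_2 = (-2, 1), r² = 200/4 = 50.
r = √50 ≈ 7.07.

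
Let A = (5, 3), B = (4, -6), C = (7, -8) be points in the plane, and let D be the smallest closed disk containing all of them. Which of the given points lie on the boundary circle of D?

Side lengths²: AB² = 82, AC² = 125, BC² = 13.
Since AC² = 125 ≥ 82 + 13 = 95, the angle opposite AC is not acute, so the smallest enclosing circle has AC as diameter.
Centre = midpoint of AC = (6, -2.5), r² = 125/4 = 31.25.
The points at distance exactly r from the centre are A, C — 2 points.

A, C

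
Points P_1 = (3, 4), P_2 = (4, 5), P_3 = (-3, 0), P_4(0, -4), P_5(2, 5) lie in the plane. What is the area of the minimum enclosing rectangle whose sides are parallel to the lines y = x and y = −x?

In coordinates u = x + y, v = x − y the rectangle is axis-aligned; the map (x,y)→(u,v) scales areas by 2.
u-values: 7, 9, -3, -4, 7; range = 9 − (-4) = 13.
v-values: -1, -1, -3, 4, -3; range = 4 − (-3) = 7.
Area = (13 × 7) / 2 = 45.5.

45.5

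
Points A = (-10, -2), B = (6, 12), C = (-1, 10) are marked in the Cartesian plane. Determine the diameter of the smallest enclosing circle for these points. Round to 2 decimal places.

Side lengths²: AB² = 452, AC² = 225, BC² = 53.
Since AB² = 452 ≥ 225 + 53 = 278, the angle opposite AB is not acute, so the smallest enclosing circle has AB as diameter.
Centre = midpoint of AB = (-2, 5), r² = 452/4 = 113.
Diameter = 2r = 2√113 ≈ 21.26.

21.26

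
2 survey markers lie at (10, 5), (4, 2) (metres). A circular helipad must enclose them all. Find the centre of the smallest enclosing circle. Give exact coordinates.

(7, 3.5)

The smallest circle enclosing two points has them as diameter endpoints.
Centre = midpoint = (7, 3.5); r² = |(10, 5)−(4, 2)|²/4 = 45/4 = 11.25.
Centre = (7, 3.5).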